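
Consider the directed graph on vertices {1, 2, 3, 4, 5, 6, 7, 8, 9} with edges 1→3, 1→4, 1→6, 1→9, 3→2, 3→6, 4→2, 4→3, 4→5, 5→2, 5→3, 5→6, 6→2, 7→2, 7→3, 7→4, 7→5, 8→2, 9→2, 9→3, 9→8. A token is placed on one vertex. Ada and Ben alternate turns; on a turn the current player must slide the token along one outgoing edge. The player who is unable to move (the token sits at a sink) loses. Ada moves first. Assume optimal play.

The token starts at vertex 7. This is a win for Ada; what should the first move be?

Classify positions by backward induction: terminal positions (no move available) are L. From any other position, the mover wins iff some move reaches an L.
Every edge goes from a vertex to one that appears earlier in the order 2, 6, 3, 5, 4, 8, 9, 1, 7, so processing vertices in that order labels each vertex after all of its successors.
2: no outgoing edge → L
6: can move to 2, which is L ⇒ W
3: can move to 2, which is L ⇒ W
5: can move to 2, which is L ⇒ W
4: can move to 2, which is L ⇒ W
8: can move to 2, which is L ⇒ W
9: can move to 2, which is L ⇒ W
1: moves to 9(W), 4(W), 3(W), 6(W); every one is W ⇒ L
7: can move to 2, which is L ⇒ W
From 7, the L positions reachable in one move are: 2.

Move to 2.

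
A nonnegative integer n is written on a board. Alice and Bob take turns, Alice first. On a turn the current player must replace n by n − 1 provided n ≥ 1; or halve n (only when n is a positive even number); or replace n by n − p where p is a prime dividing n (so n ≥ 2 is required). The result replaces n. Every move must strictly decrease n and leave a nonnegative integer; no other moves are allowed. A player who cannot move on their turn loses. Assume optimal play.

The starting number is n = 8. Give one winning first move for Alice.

Work bottom-up. With no move the player to move loses. Otherwise the position is W if at least one move leads to an L position for the opponent, and L if every move leads to a W.
n=0: no move → L
n=1: →0(L), so W
n=2: →0(L), so W
n=3: →0(L), so W
n=4: →2(W), 3(W) — all W, so L
n=5: →0(L), so W
n=6: →4(L), so W
n=7: →0(L), so W
n=8: →4(L), so W
From 8, the L positions reachable in one move are: 4.

Move to 4.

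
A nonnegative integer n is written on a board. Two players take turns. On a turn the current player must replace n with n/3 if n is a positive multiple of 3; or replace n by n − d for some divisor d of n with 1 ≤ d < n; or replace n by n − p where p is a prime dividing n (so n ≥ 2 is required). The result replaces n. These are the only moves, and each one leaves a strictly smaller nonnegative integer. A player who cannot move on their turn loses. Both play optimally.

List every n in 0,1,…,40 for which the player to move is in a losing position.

Use the standard recursion: the mover loses at a terminal position; elsewhere, the mover wins exactly when some move hands the opponent an L position.
n=0: no move → L
n=1: no move → L
n=2: can move to 0, which is L ⇒ W
n=3: can move to 0, which is L ⇒ W
n=4: moves to 2(W), 3(W); every one is W ⇒ L
n=5: can move to 0, which is L ⇒ W
n=6: can move to 4, which is L ⇒ W
n=7: can move to 0, which is L ⇒ W
n=8: can move to 4, which is L ⇒ W
n=9: moves to 3(W), 6(W), 8(W); every one is W ⇒ L
n=10: can move to 9, which is L ⇒ W
n=11: can move to 0, which is L ⇒ W
n=12: can move to 4, which is L ⇒ W
n=13: can move to 0, which is L ⇒ W
n=14: moves to 7(W), 12(W), 13(W); every one is W ⇒ L
n=15: can move to 14, which is L ⇒ W
n=16: can move to 14, which is L ⇒ W
n=17: can move to 0, which is L ⇒ W
n=18: can move to 9, which is L ⇒ W
n=19: can move to 0, which is L ⇒ W
n=20: moves to 10(W), 15(W), 16(W), 18(W), 19(W); every one is W ⇒ L
n=21: can move to 14, which is L ⇒ W
n=22: can move to 20, which is L ⇒ W
n=23: can move to 0, which is L ⇒ W
n=24: can move to 20, which is L ⇒ W
n=25: can move to 20, which is L ⇒ W
n=26: moves to 13(W), 24(W), 25(W); every one is W ⇒ L
n=27: can move to 9, which is L ⇒ W
n=28: can move to 14, which is L ⇒ W
n=29: can move to 0, which is L ⇒ W
n=30: can move to 20, which is L ⇒ W
n=31: can move to 0, which is L ⇒ W
n=32: moves to 16(W), 24(W), 28(W), 30(W), 31(W); every one is W ⇒ L
n=33: can move to 32, which is L ⇒ W
n=34: can move to 32, which is L ⇒ W
n=35: moves to 28(W), 30(W), 34(W); every one is W ⇒ L
n=36: can move to 32, which is L ⇒ W
n=37: can move to 0, which is L ⇒ W
n=38: moves to 19(W), 36(W), 37(W); every one is W ⇒ L
n=39: can move to 26, which is L ⇒ W
n=40: can move to 20, which is L ⇒ W
Reading off the rows marked L gives the requested list; there are 10 such values of n.

0, 1, 4, 9, 14, 20, 26, 32, 35, 38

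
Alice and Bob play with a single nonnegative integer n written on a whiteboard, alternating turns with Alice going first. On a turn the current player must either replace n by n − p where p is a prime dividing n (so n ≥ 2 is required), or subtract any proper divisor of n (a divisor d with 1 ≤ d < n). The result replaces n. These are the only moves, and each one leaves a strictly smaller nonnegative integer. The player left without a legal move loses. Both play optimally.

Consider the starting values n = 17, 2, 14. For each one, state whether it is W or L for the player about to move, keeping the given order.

Use the standard recursion: the mover loses at a terminal position; elsewhere, the mover wins exactly when some move hands the opponent an L position.
n=0: no move → L
n=1: no move → L
n=2: W (go to 0, an L position)
n=3: W (go to 0, an L position)
n=4: L (options 2(W), 3(W) are all W)
n=5: W (go to 0, an L position)
n=6: W (go to 4, an L position)
n=7: W (go to 0, an L position)
n=8: W (go to 4, an L position)
n=9: L (options 6(W), 8(W) are all W)
n=10: W (go to 9, an L position)
n=11: W (go to 0, an L position)
n=12: W (go to 9, an L position)
n=13: W (go to 0, an L position)
n=14: L (options 7(W), 12(W), 13(W) are all W)
n=15: W (go to 14, an L position)
n=16: W (go to 14, an L position)
n=17: W (go to 0, an L position)

17: W, 2: W, 14: L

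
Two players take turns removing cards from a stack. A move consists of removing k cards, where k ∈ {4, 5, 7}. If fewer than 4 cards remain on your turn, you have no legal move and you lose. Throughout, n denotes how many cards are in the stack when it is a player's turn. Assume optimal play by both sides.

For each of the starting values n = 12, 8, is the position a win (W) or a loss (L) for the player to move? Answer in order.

12: L, 8: W

Build the W/L table. Terminal = L. A non-terminal position is W if it has a move to some L; otherwise it is L.
n=0: no move → L
n=1: no move → L
n=2: no move → L
n=3: no move → L
n=4: W (go to 0, an L position)
n=5: W (go to 1, an L position)
n=6: W (go to 2, an L position)
n=7: W (go to 3, an L position)
n=8: W (go to 3, an L position)
n=9: W (go to 2, an L position)
n=10: W (go to 3, an L position)
n=11: L (options 7(W), 6(W), 4(W) are all W)
n=12: L (options 8(W), 7(W), 5(W) are all W)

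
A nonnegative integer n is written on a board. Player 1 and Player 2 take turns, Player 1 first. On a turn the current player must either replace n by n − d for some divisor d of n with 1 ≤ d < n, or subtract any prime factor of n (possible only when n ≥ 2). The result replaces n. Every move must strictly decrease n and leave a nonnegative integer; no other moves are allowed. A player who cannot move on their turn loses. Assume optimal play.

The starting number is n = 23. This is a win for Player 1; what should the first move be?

Move to 0.

Use the standard recursion: the mover loses at a terminal position; elsewhere, the mover wins exactly when some move hands the opponent an L position.
n=0: no move → L
n=1: no move → L
n=2: reaches L-position 0 → W
n=3: reaches L-position 0 → W
n=4: only reaches 2(W), 3(W), all W → L
n=5: reaches L-position 0 → W
n=6: reaches L-position 4 → W
n=7: reaches L-position 0 → W
n=8: reaches L-position 4 → W
n=9: only reaches 6(W), 8(W), all W → L
n=10: reaches L-position 9 → W
n=11: reaches L-position 0 → W
n=12: reaches L-position 9 → W
n=13: reaches L-position 0 → W
n=14: only reaches 7(W), 12(W), 13(W), all W → L
n=15: reaches L-position 14 → W
n=16: reaches L-position 14 → W
n=17: reaches L-position 0 → W
n=18: reaches L-position 9 → W
n=19: reaches L-position 0 → W
n=20: only reaches 10(W), 15(W), 16(W), 18(W), 19(W), all W → L
n=21: reaches L-position 14 → W
n=22: reaches L-position 20 → W
n=23: reaches L-position 0 → W
From 23, the L positions reachable in one move are: 0.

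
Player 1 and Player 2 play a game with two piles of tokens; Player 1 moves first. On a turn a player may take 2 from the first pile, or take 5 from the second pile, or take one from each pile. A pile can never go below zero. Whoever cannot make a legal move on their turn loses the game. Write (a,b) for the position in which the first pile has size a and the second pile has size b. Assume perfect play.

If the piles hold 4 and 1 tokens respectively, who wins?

Player 2 wins.

Use the standard recursion: the mover loses at a terminal position; elsewhere, the mover wins exactly when some move hands the opponent an L position.
No move ever increases a pile, so every position that can arise here has a ≤ 4 and b ≤ 1; it is enough to label the cells with 0 ≤ a ≤ 4 and 0 ≤ b ≤ 1.
Every move lowers a or b (never raises either), so fill the grid row by row in increasing a, and left to right within a row: each cell's successors are then already labelled.
      b=0  b=1
a=0:    L    L
a=1:    L    W
a=2:    W    W
a=3:    W    L
a=4:    L    L
Cells with no legal move (terminal, hence L): (0,0), (0,1), (1,0).
The remaining L cells, each justified by listing all of its moves:
(3,1): only reaches (1,1)(W), (2,0)(W), all W → L
(4,0): only reaches (2,0)(W), which is W → L
(4,1): only reaches (2,1)(W), (3,0)(W), all W → L
Every other cell has at least one move into one of the L cells above, so it is W.
Every move from (4,1) reaches a W position, so the mover loses.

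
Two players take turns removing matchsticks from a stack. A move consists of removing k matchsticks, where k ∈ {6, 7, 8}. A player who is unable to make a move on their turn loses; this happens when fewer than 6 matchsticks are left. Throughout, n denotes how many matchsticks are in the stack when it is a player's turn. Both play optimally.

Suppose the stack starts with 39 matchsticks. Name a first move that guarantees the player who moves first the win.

Label each position W (a win for the player to move) or L (a loss). A position with no legal move is L; any other position is W exactly when some move reaches an L, and L when every move reaches a W.
n=0: no move → L
n=1: no move → L
n=2: no move → L
n=3: no move → L
n=4: no move → L
n=5: no move → L
n=6: reaches L-position 0 → W
n=7: reaches L-position 1 → W
n=8: reaches L-position 2 → W
n=9: reaches L-position 3 → W
n=10: reaches L-position 4 → W
n=11: reaches L-position 5 → W
n=12: reaches L-position 5 → W
n=13: reaches L-position 5 → W
n=14: only reaches 8(W), 7(W), 6(W), all W → L
n=15: only reaches 9(W), 8(W), 7(W), all W → L
n=16: only reaches 10(W), 9(W), 8(W), all W → L
n=17: only reaches 11(W), 10(W), 9(W), all W → L
n=18: only reaches 12(W), 11(W), 10(W), all W → L
n=19: only reaches 13(W), 12(W), 11(W), all W → L
n=20: reaches L-position 14 → W
n=21: reaches L-position 15 → W
n=22: reaches L-position 16 → W
n=23: reaches L-position 17 → W
n=24: reaches L-position 18 → W
n=25: reaches L-position 19 → W
n=26: reaches L-position 19 → W
n=27: reaches L-position 19 → W
n=28: only reaches 22(W), 21(W), 20(W), all W → L
n=29: only reaches 23(W), 22(W), 21(W), all W → L
n=30: only reaches 24(W), 23(W), 22(W), all W → L
n=31: only reaches 25(W), 24(W), 23(W), all W → L
n=32: only reaches 26(W), 25(W), 24(W), all W → L
n=33: only reaches 27(W), 26(W), 25(W), all W → L
n=34: reaches L-position 28 → W
n=35: reaches L-position 29 → W
n=36: reaches L-position 30 → W
n=37: reaches L-position 31 → W
n=38: reaches L-position 32 → W
n=39: reaches L-position 33 → W
From 39, the L positions reachable in one move are: 33, 32, 31. Any move reaching one of these is winning.

Remove 6, leaving 33.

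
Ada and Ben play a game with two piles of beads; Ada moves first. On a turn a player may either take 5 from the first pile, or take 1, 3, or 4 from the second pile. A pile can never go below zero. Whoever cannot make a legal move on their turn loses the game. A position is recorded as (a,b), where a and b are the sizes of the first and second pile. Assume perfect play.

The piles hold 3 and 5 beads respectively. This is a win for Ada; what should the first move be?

Classify positions by backward induction: terminal positions (no move available) are L. From any other position, the mover wins iff some move reaches an L.
No move ever increases a pile, so every position that can arise here has a ≤ 3 and b ≤ 5; it is enough to label the cells with 0 ≤ a ≤ 3 and 0 ≤ b ≤ 5.
Every move lowers a or b (never raises either), so fill the grid row by row in increasing a, and left to right within a row: each cell's successors are then already labelled.
      b=0  b=1  b=2  b=3  b=4  b=5
a=0:    L    W    L    W    W    W
a=1:    L    W    L    W    W    W
a=2:    L    W    L    W    W    W
a=3:    L    W    L    W    W    W
Cells with no legal move (terminal, hence L): (0,0), (1,0), (2,0), (3,0).
The remaining L cells, each justified by listing all of its moves:
(0,2): only reaches (0,1)(W), which is W → L
(1,2): only reaches (1,1)(W), which is W → L
(2,2): only reaches (2,1)(W), which is W → L
(3,2): only reaches (3,1)(W), which is W → L
Every other cell has at least one move into one of the L cells above, so it is W.
From (3,5), the L positions reachable in one move are: (3,2).

Move to (3,2).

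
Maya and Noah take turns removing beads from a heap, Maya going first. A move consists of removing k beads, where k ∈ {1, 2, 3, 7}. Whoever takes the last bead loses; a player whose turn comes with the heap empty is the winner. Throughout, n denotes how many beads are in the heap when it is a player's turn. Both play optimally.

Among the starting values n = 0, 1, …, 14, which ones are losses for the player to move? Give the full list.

1, 5, 9, 13

Label each position W (a win for the player to move) or L (a loss). A position with no legal move is W; any other position is W exactly when some move reaches an L, and L when every move reaches a W.
n=0: no move; the opponent has just taken the last bead and therefore loses → W
n=1: L (sole option 0(W) is W)
n=2: W (go to 1, an L position)
n=3: W (go to 1, an L position)
n=4: W (go to 1, an L position)
n=5: L (options 4(W), 3(W), 2(W) are all W)
n=6: W (go to 5, an L position)
n=7: W (go to 5, an L position)
n=8: W (go to 5, an L position)
n=9: L (options 8(W), 7(W), 6(W), 2(W) are all W)
n=10: W (go to 9, an L position)
n=11: W (go to 9, an L position)
n=12: W (go to 9, an L position)
n=13: L (options 12(W), 11(W), 10(W), 6(W) are all W)
n=14: W (go to 13, an L position)
The losing starting values of n are exactly the entries labelled L in this table (4 of them).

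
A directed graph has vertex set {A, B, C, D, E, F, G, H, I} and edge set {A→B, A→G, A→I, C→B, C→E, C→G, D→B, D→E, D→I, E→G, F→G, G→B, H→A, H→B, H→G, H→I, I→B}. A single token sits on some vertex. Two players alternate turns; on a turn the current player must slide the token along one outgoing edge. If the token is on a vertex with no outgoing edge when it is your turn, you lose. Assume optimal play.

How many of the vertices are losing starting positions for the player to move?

Label each position W (a win for the player to move) or L (a loss). A position with no legal move is L; any other position is W exactly when some move reaches an L, and L when every move reaches a W.
Every edge goes from a vertex to one that appears earlier in the order B, I, G, A, H, E, D, C, F, so processing vertices in that order labels each vertex after all of its successors.
B: no outgoing edge → L
I: W (go to B, an L position)
G: W (go to B, an L position)
A: W (go to B, an L position)
H: W (go to B, an L position)
E: L (sole option G(W) is W)
D: W (go to E, an L position)
C: W (go to E, an L position)
F: L (sole option G(W) is W)
The L vertices are B, E, F; that is 3 in all.

3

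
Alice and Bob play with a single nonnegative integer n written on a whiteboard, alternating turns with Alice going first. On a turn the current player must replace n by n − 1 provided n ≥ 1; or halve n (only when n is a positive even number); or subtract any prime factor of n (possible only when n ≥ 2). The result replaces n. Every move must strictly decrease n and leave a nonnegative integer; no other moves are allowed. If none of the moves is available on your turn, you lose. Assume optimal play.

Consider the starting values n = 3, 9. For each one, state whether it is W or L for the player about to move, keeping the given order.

Classify positions by backward induction: terminal positions (no move available) are L. From any other position, the mover wins iff some move reaches an L.
n=0: no move → L
n=1: →0(L), so W
n=2: →0(L), so W
n=3: →0(L), so W
n=4: →2(W), 3(W) — all W, so L
n=5: →0(L), so W
n=6: →4(L), so W
n=7: →0(L), so W
n=8: →4(L), so W
n=9: →6(W), 8(W) — all W, so L

3: W, 9: L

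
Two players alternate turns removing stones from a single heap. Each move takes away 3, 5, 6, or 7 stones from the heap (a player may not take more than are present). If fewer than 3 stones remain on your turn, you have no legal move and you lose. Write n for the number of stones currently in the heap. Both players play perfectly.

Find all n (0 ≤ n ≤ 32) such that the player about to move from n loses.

0, 1, 2, 10, 11, 12, 20, 21, 22, 30, 31, 32

Compute win/loss labels from the base case upward. A position with no move is L. Any other position is W if it can reach an L in one move, else L.
n=0: no move → L
n=1: no move → L
n=2: no move → L
n=3: reaches L-position 0 → W
n=4: reaches L-position 1 → W
n=5: reaches L-position 2 → W
n=6: reaches L-position 1 → W
n=7: reaches L-position 2 → W
n=8: reaches L-position 2 → W
n=9: reaches L-position 2 → W
n=10: only reaches 7(W), 5(W), 4(W), 3(W), all W → L
n=11: only reaches 8(W), 6(W), 5(W), 4(W), all W → L
n=12: only reaches 9(W), 7(W), 6(W), 5(W), all W → L
n=13: reaches L-position 10 → W
n=14: reaches L-position 11 → W
n=15: reaches L-position 12 → W
n=16: reaches L-position 11 → W
n=17: reaches L-position 12 → W
n=18: reaches L-position 12 → W
n=19: reaches L-position 12 → W
n=20: only reaches 17(W), 15(W), 14(W), 13(W), all W → L
n=21: only reaches 18(W), 16(W), 15(W), 14(W), all W → L
n=22: only reaches 19(W), 17(W), 16(W), 15(W), all W → L
n=23: reaches L-position 20 → W
n=24: reaches L-position 21 → W
n=25: reaches L-position 22 → W
n=26: reaches L-position 21 → W
n=27: reaches L-position 22 → W
n=28: reaches L-position 22 → W
n=29: reaches L-position 22 → W
n=30: only reaches 27(W), 25(W), 24(W), 23(W), all W → L
n=31: only reaches 28(W), 26(W), 25(W), 24(W), all W → L
n=32: only reaches 29(W), 27(W), 26(W), 25(W), all W → L
The losing starting values of n are exactly the entries labelled L in this table (12 of them).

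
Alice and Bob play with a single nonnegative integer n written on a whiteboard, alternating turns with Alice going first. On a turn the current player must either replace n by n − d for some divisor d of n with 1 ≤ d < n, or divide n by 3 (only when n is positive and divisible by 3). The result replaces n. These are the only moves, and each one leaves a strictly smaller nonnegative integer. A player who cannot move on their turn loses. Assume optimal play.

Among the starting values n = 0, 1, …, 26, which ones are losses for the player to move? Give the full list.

Build the W/L table. Terminal = L. A non-terminal position is W if it has a move to some L; otherwise it is L.
n=0: no move → L
n=1: no move → L
n=2: reaches L-position 1 → W
n=3: reaches L-position 1 → W
n=4: only reaches 2(W), 3(W), all W → L
n=5: reaches L-position 4 → W
n=6: reaches L-position 4 → W
n=7: only reaches 6(W), which is W → L
n=8: reaches L-position 4 → W
n=9: only reaches 3(W), 6(W), 8(W), all W → L
n=10: reaches L-position 9 → W
n=11: only reaches 10(W), which is W → L
n=12: reaches L-position 4 → W
n=13: only reaches 12(W), which is W → L
n=14: reaches L-position 7 → W
n=15: only reaches 5(W), 10(W), 12(W), 14(W), all W → L
n=16: reaches L-position 15 → W
n=17: only reaches 16(W), which is W → L
n=18: reaches L-position 9 → W
n=19: only reaches 18(W), which is W → L
n=20: reaches L-position 15 → W
n=21: reaches L-position 7 → W
n=22: reaches L-position 11 → W
n=23: only reaches 22(W), which is W → L
n=24: reaches L-position 23 → W
n=25: only reaches 20(W), 24(W), all W → L
n=26: reaches L-position 13 → W
The losing starting values of n are exactly the entries labelled L in this table (12 of them).

0, 1, 4, 7, 9, 11, 13, 15, 17, 19, 23, 25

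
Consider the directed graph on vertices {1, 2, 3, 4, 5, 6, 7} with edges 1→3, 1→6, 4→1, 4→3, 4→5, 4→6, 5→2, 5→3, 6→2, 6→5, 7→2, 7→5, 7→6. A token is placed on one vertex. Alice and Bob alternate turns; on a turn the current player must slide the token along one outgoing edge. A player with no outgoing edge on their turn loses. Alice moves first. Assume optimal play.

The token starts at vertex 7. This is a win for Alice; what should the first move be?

Classify positions by backward induction: terminal positions (no move available) are L. From any other position, the mover wins iff some move reaches an L.
Every edge goes from a vertex to one that appears earlier in the order 2, 3, 5, 6, 1, 4, 7, so processing vertices in that order labels each vertex after all of its successors.
2: no outgoing edge → L
3: no outgoing edge → L
5: W (go to 3, an L position)
6: W (go to 2, an L position)
1: W (go to 3, an L position)
4: W (go to 3, an L position)
7: W (go to 2, an L position)
From 7, the L positions reachable in one move are: 2.

Move to 2.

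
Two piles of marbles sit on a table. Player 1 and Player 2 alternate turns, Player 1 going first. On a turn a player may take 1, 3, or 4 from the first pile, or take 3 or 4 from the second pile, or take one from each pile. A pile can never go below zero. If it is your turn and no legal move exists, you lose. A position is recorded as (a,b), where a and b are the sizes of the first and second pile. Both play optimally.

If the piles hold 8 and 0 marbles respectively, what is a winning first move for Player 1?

Move to (7,0).

Use the standard recursion: the mover loses at a terminal position; elsewhere, the mover wins exactly when some move hands the opponent an L position.
No move ever increases a pile, so every position that can arise here has a ≤ 8 and b ≤ 0; it is enough to label the cells with 0 ≤ a ≤ 8 and 0 ≤ b ≤ 0.
Every move lowers a or b (never raises either), so fill the grid row by row in increasing a, and left to right within a row: each cell's successors are then already labelled.
      b=0
a=0:    L
a=1:    W
a=2:    L
a=3:    W
a=4:    W
a=5:    W
a=6:    W
a=7:    L
a=8:    W
Cells with no legal move (terminal, hence L): (0,0).
The remaining L cells, each justified by listing all of its moves:
(2,0): the only move is to (1,0)(W), a W ⇒ L
(7,0): moves to (6,0)(W), (4,0)(W), (3,0)(W); every one is W ⇒ L
Every other cell has at least one move into one of the L cells above, so it is W.
From (8,0), the L positions reachable in one move are: (7,0).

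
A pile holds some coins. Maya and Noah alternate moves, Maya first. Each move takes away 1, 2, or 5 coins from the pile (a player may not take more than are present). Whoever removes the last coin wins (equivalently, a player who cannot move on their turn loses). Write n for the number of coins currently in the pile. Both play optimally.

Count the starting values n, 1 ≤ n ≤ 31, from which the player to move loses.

10

Compute win/loss labels from the base case upward. A position with no move is L. Any other position is W if it can reach an L in one move, else L.
n=0: no move → L
n=1: can move to 0, which is L ⇒ W
n=2: can move to 0, which is L ⇒ W
n=3: moves to 2(W), 1(W); every one is W ⇒ L
n=4: can move to 3, which is L ⇒ W
n=5: can move to 3, which is L ⇒ W
n=6: moves to 5(W), 4(W), 1(W); every one is W ⇒ L
n=7: can move to 6, which is L ⇒ W
n=8: can move to 6, which is L ⇒ W
n=9: moves to 8(W), 7(W), 4(W); every one is W ⇒ L
n=10: can move to 9, which is L ⇒ W
n=11: can move to 9, which is L ⇒ W
n=12: moves to 11(W), 10(W), 7(W); every one is W ⇒ L
n=13: can move to 12, which is L ⇒ W
n=14: can move to 12, which is L ⇒ W
n=15: moves to 14(W), 13(W), 10(W); every one is W ⇒ L
n=16: can move to 15, which is L ⇒ W
n=17: can move to 15, which is L ⇒ W
n=18: moves to 17(W), 16(W), 13(W); every one is W ⇒ L
n=19: can move to 18, which is L ⇒ W
n=20: can move to 18, which is L ⇒ W
n=21: moves to 20(W), 19(W), 16(W); every one is W ⇒ L
n=22: can move to 21, which is L ⇒ W
n=23: can move to 21, which is L ⇒ W
n=24: moves to 23(W), 22(W), 19(W); every one is W ⇒ L
n=25: can move to 24, which is L ⇒ W
n=26: can move to 24, which is L ⇒ W
n=27: moves to 26(W), 25(W), 22(W); every one is W ⇒ L
n=28: can move to 27, which is L ⇒ W
n=29: can move to 27, which is L ⇒ W
n=30: moves to 29(W), 28(W), 25(W); every one is W ⇒ L
n=31: can move to 30, which is L ⇒ W
L entries with 1 ≤ n ≤ 31 (n=0 is outside the asked range and is not counted): n = 3, 6, 9, 12, 15, 18, 21, 24, 27, 30; that makes 10.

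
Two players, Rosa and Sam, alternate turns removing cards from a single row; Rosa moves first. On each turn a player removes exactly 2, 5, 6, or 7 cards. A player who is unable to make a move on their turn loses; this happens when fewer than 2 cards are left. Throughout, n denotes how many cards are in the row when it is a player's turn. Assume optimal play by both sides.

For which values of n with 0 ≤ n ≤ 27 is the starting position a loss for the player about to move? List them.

Label each position W (a win for the player to move) or L (a loss). A position with no legal move is L; any other position is W exactly when some move reaches an L, and L when every move reaches a W.
n=0: no move → L
n=1: no move → L
n=2: W (go to 0, an L position)
n=3: W (go to 1, an L position)
n=4: L (sole option 2(W) is W)
n=5: W (go to 0, an L position)
n=6: W (go to 4, an L position)
n=7: W (go to 1, an L position)
n=8: W (go to 1, an L position)
n=9: W (go to 4, an L position)
n=10: W (go to 4, an L position)
n=11: W (go to 4, an L position)
n=12: L (options 10(W), 7(W), 6(W), 5(W) are all W)
n=13: L (options 11(W), 8(W), 7(W), 6(W) are all W)
n=14: W (go to 12, an L position)
n=15: W (go to 13, an L position)
n=16: L (options 14(W), 11(W), 10(W), 9(W) are all W)
n=17: W (go to 12, an L position)
n=18: W (go to 16, an L position)
n=19: W (go to 13, an L position)
n=20: W (go to 13, an L position)
n=21: W (go to 16, an L position)
n=22: W (go to 16, an L position)
n=23: W (go to 16, an L position)
n=24: L (options 22(W), 19(W), 18(W), 17(W) are all W)
n=25: L (options 23(W), 20(W), 19(W), 18(W) are all W)
n=26: W (go to 24, an L position)
n=27: W (go to 25, an L position)
Reading off the rows marked L gives the requested list; there are 8 such values of n.

0, 1, 4, 12, 13, 16, 24, 25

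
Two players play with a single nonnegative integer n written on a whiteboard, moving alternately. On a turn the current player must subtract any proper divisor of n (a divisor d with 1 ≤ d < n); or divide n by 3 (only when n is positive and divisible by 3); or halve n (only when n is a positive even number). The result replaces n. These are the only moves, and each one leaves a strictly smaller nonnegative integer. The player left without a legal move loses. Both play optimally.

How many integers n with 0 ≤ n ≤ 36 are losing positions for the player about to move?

15

Use the standard recursion: the mover loses at a terminal position; elsewhere, the mover wins exactly when some move hands the opponent an L position.
n=0: no move → L
n=1: no move → L
n=2: →1(L), so W
n=3: →1(L), so W
n=4: →2(W), 3(W) — all W, so L
n=5: →4(L), so W
n=6: →4(L), so W
n=7: →6(W) only, which is W, so L
n=8: →4(L), so W
n=9: →3(W), 6(W), 8(W) — all W, so L
n=10: →9(L), so W
n=11: →10(W) only, which is W, so L
n=12: →4(L), so W
n=13: →12(W) only, which is W, so L
n=14: →7(L), so W
n=15: →5(W), 10(W), 12(W), 14(W) — all W, so L
n=16: →15(L), so W
n=17: →16(W) only, which is W, so L
n=18: →9(L), so W
n=19: →18(W) only, which is W, so L
n=20: →15(L), so W
n=21: →7(L), so W
n=22: →11(L), so W
n=23: →22(W) only, which is W, so L
n=24: →23(L), so W
n=25: →20(W), 24(W) — all W, so L
n=26: →13(L), so W
n=27: →9(L), so W
n=28: →14(W), 21(W), 24(W), 26(W), 27(W) — all W, so L
n=29: →28(L), so W
n=30: →15(L), so W
n=31: →30(W) only, which is W, so L
n=32: →28(L), so W
n=33: →11(L), so W
n=34: →17(L), so W
n=35: →28(L), so W
n=36: →12(W), 18(W), 24(W), 27(W), 30(W), 32(W), 33(W), 34(W), 35(W) — all W, so L
L entries with 0 ≤ n ≤ 36: n = 0, 1, 4, 7, 9, 11, 13, 15, 17, 19, 23, 25, 28, 31, 36; that makes 15.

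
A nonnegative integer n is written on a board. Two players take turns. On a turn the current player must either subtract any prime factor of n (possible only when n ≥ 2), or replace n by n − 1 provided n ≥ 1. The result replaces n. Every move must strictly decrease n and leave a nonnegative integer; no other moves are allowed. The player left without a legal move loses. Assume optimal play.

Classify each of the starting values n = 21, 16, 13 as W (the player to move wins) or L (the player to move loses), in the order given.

Use the standard recursion: the mover loses at a terminal position; elsewhere, the mover wins exactly when some move hands the opponent an L position.
n=0: no move → L
n=1: →0(L), so W
n=2: →0(L), so W
n=3: →0(L), so W
n=4: →2(W), 3(W) — all W, so L
n=5: →0(L), so W
n=6: →4(L), so W
n=7: →0(L), so W
n=8: →6(W), 7(W) — all W, so L
n=9: →8(L), so W
n=10: →8(L), so W
n=11: →0(L), so W
n=12: →9(W), 10(W), 11(W) — all W, so L
n=13: →0(L), so W
n=14: →12(L), so W
n=15: →12(L), so W
n=16: →14(W), 15(W) — all W, so L
n=17: →0(L), so W
n=18: →16(L), so W
n=19: →0(L), so W
n=20: →15(W), 18(W), 19(W) — all W, so L
n=21: →20(L), so W

21: W, 16: L, 13: W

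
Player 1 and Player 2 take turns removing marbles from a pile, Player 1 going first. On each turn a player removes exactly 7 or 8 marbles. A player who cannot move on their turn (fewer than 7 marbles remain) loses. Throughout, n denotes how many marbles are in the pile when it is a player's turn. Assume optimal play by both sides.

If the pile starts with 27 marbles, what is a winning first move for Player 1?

Remove 7, leaving 20.

Work bottom-up. With no move the player to move loses. Otherwise the position is W if at least one move leads to an L position for the opponent, and L if every move leads to a W.
n=0: no move → L
n=1: no move → L
n=2: no move → L
n=3: no move → L
n=4: no move → L
n=5: no move → L
n=6: no move → L
n=7: reaches L-position 0 → W
n=8: reaches L-position 1 → W
n=9: reaches L-position 2 → W
n=10: reaches L-position 3 → W
n=11: reaches L-position 4 → W
n=12: reaches L-position 5 → W
n=13: reaches L-position 6 → W
n=14: reaches L-position 6 → W
n=15: only reaches 8(W), 7(W), all W → L
n=16: only reaches 9(W), 8(W), all W → L
n=17: only reaches 10(W), 9(W), all W → L
n=18: only reaches 11(W), 10(W), all W → L
n=19: only reaches 12(W), 11(W), all W → L
n=20: only reaches 13(W), 12(W), all W → L
n=21: only reaches 14(W), 13(W), all W → L
n=22: reaches L-position 15 → W
n=23: reaches L-position 16 → W
n=24: reaches L-position 17 → W
n=25: reaches L-position 18 → W
n=26: reaches L-position 19 → W
n=27: reaches L-position 20 → W
From 27, the L positions reachable in one move are: 20, 19. Any move reaching one of these is winning.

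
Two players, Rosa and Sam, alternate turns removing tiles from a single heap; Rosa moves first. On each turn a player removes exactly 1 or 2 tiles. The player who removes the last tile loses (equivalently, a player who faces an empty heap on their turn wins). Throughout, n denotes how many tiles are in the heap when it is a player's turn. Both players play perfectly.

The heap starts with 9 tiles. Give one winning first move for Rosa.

Positions with no move are W. A position that does have a move is losing for the player to move precisely when every available move leads to a winning position for the opponent. Fill in the labels:
n=0: no move; the opponent has just taken the last tile and therefore loses → W
n=1: L (sole option 0(W) is W)
n=2: W (go to 1, an L position)
n=3: W (go to 1, an L position)
n=4: L (options 3(W), 2(W) are all W)
n=5: W (go to 4, an L position)
n=6: W (go to 4, an L position)
n=7: L (options 6(W), 5(W) are all W)
n=8: W (go to 7, an L position)
n=9: W (go to 7, an L position)
From 9, the L positions reachable in one move are: 7.

Remove 2, leaving 7.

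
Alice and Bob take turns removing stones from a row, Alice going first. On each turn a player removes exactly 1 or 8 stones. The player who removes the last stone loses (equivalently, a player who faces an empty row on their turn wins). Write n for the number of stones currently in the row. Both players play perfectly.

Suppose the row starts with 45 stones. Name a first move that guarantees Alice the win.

Build the W/L table. Terminal = W. A non-terminal position is W if it has a move to some L; otherwise it is L.
n=0: no move; the opponent has just taken the last stone and therefore loses → W
n=1: only reaches 0(W), which is W → L
n=2: reaches L-position 1 → W
n=3: only reaches 2(W), which is W → L
n=4: reaches L-position 3 → W
n=5: only reaches 4(W), which is W → L
n=6: reaches L-position 5 → W
n=7: only reaches 6(W), which is W → L
n=8: reaches L-position 7 → W
n=9: reaches L-position 1 → W
n=10: only reaches 9(W), 2(W), all W → L
n=11: reaches L-position 10 → W
n=12: only reaches 11(W), 4(W), all W → L
n=13: reaches L-position 12 → W
n=14: only reaches 13(W), 6(W), all W → L
n=15: reaches L-position 14 → W
n=16: only reaches 15(W), 8(W), all W → L
n=17: reaches L-position 16 → W
n=18: reaches L-position 10 → W
n=19: only reaches 18(W), 11(W), all W → L
n=20: reaches L-position 19 → W
n=21: only reaches 20(W), 13(W), all W → L
n=22: reaches L-position 21 → W
n=23: only reaches 22(W), 15(W), all W → L
n=24: reaches L-position 23 → W
n=25: only reaches 24(W), 17(W), all W → L
n=26: reaches L-position 25 → W
n=27: reaches L-position 19 → W
n=28: only reaches 27(W), 20(W), all W → L
n=29: reaches L-position 28 → W
n=30: only reaches 29(W), 22(W), all W → L
n=31: reaches L-position 30 → W
n=32: only reaches 31(W), 24(W), all W → L
n=33: reaches L-position 32 → W
n=34: only reaches 33(W), 26(W), all W → L
n=35: reaches L-position 34 → W
n=36: reaches L-position 28 → W
n=37: only reaches 36(W), 29(W), all W → L
n=38: reaches L-position 37 → W
n=39: only reaches 38(W), 31(W), all W → L
n=40: reaches L-position 39 → W
n=41: only reaches 40(W), 33(W), all W → L
n=42: reaches L-position 41 → W
n=43: only reaches 42(W), 35(W), all W → L
n=44: reaches L-position 43 → W
n=45: reaches L-position 37 → W
From 45, the L positions reachable in one move are: 37.

Remove 8, leaving 37.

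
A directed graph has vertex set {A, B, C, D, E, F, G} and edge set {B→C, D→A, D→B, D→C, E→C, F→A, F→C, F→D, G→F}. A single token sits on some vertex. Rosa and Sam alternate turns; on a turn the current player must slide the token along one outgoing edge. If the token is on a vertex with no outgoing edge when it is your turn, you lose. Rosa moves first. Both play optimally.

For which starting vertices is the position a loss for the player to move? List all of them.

A, C, G

Label each position W (a win for the player to move) or L (a loss). A position with no legal move is L; any other position is W exactly when some move reaches an L, and L when every move reaches a W.
Every edge goes from a vertex to one that appears earlier in the order A, C, B, D, F, G, E, so processing vertices in that order labels each vertex after all of its successors.
A: no outgoing edge → L
C: no outgoing edge → L
B: can move to C, which is L ⇒ W
D: can move to C, which is L ⇒ W
F: can move to C, which is L ⇒ W
G: the only move is to F(W), a W ⇒ L
E: can move to C, which is L ⇒ W
The losing starting vertices are exactly the entries labelled L in this table (3 of them).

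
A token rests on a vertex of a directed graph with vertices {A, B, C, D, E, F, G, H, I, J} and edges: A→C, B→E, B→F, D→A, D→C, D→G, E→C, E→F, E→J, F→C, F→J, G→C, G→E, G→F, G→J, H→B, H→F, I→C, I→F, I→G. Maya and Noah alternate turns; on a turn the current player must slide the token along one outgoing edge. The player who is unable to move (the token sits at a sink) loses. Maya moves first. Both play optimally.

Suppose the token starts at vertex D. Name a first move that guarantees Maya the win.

Move to C.

Compute win/loss labels from the base case upward. A position with no move is L. Any other position is W if it can reach an L in one move, else L.
Every edge goes from a vertex to one that appears earlier in the order J, C, F, E, G, I, B, H, A, D, so processing vertices in that order labels each vertex after all of its successors.
J: no outgoing edge → L
C: no outgoing edge → L
F: W (go to C, an L position)
E: W (go to C, an L position)
G: W (go to C, an L position)
I: W (go to C, an L position)
B: L (options E(W), F(W) are all W)
H: W (go to B, an L position)
A: W (go to C, an L position)
D: W (go to C, an L position)
From D, the L positions reachable in one move are: C.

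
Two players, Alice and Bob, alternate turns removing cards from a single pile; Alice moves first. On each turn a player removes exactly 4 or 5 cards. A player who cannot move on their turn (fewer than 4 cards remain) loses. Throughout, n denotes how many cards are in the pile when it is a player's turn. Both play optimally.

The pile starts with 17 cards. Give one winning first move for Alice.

Remove 5, leaving 12.

Classify positions by backward induction: terminal positions (no move available) are L. From any other position, the mover wins iff some move reaches an L.
n=0: no move → L
n=1: no move → L
n=2: no move → L
n=3: no move → L
n=4: →0(L), so W
n=5: →1(L), so W
n=6: →2(L), so W
n=7: →3(L), so W
n=8: →3(L), so W
n=9: →5(W), 4(W) — all W, so L
n=10: →6(W), 5(W) — all W, so L
n=11: →7(W), 6(W) — all W, so L
n=12: →8(W), 7(W) — all W, so L
n=13: →9(L), so W
n=14: →10(L), so W
n=15: →11(L), so W
n=16: →12(L), so W
n=17: →12(L), so W
From 17, the L positions reachable in one move are: 12.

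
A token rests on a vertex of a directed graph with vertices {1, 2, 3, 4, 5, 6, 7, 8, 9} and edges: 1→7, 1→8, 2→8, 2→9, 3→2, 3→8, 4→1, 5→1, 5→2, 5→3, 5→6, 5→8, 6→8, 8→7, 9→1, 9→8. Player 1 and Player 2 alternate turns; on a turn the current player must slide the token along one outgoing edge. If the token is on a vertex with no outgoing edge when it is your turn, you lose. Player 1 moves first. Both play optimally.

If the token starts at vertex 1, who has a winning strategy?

Classify positions by backward induction: terminal positions (no move available) are L. From any other position, the mover wins iff some move reaches an L.
Every edge goes from a vertex to one that appears earlier in the order 7, 8, 1, 6, 9, 4, 2, 3, 5, so processing vertices in that order labels each vertex after all of its successors.
7: no outgoing edge → L
8: W (go to 7, an L position)
1: W (go to 7, an L position)
6: L (sole option 8(W) is W)
9: L (options 1(W), 8(W) are all W)
4: L (sole option 1(W) is W)
2: W (go to 9, an L position)
3: L (options 2(W), 8(W) are all W)
5: W (go to 3, an L position)
From 1 Player 1 can move to 7, reaching an L position.

Player 1 wins.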